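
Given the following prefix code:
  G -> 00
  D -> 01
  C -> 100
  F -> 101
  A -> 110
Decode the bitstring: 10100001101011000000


Decoding step by step:
Bits 101 -> F
Bits 00 -> G
Bits 00 -> G
Bits 110 -> A
Bits 101 -> F
Bits 100 -> C
Bits 00 -> G
Bits 00 -> G


Decoded message: FGGAFCGG


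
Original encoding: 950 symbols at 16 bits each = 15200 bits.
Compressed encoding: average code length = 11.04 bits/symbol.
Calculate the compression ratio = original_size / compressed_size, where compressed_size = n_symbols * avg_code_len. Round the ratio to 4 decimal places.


original_size = n_symbols * orig_bits = 950 * 16 = 15200 bits
compressed_size = n_symbols * avg_code_len = 950 * 11.04 = 10488.0 bits
ratio = original_size / compressed_size = 15200 / 10488.0 = 1.4493

Compression ratio = 1.4493


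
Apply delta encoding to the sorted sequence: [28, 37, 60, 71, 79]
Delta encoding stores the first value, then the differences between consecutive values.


First value: 28
Deltas:
  37 - 28 = 9
  60 - 37 = 23
  71 - 60 = 11
  79 - 71 = 8


Delta encoded: [28, 9, 23, 11, 8]


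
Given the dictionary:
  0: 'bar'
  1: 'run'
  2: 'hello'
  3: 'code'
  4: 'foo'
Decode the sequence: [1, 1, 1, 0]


Look up each index in the dictionary:
  1 -> 'run'
  1 -> 'run'
  1 -> 'run'
  0 -> 'bar'

Decoded: "run run run bar"


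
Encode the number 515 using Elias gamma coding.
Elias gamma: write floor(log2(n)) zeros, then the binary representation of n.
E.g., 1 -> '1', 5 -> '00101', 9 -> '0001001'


num_bits = floor(log2(515)) + 1 = 10
leading_zeros = num_bits - 1 = 9
binary(515) = 1000000011

Elias gamma(515) = '000000000' + '1000000011' = 0000000001000000011 (19 bits)


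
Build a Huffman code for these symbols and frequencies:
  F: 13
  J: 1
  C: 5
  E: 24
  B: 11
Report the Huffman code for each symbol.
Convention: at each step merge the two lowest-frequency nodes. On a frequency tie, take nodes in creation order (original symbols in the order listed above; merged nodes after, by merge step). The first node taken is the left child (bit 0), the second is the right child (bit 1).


Huffman tree construction:
Step 1: Merge J(1) + C(5) = 6
Step 2: Merge (J+C)(6) + B(11) = 17
Step 3: Merge F(13) + ((J+C)+B)(17) = 30
Step 4: Merge E(24) + (F+((J+C)+B))(30) = 54
Read each symbol's code off the tree from the root (left child = 0, right child = 1).

Codes:
  F: 10 (length 2)
  J: 1100 (length 4)
  C: 1101 (length 4)
  E: 0 (length 1)
  B: 111 (length 3)
Average code length: 107/54 = 1.9815 bits/symbol


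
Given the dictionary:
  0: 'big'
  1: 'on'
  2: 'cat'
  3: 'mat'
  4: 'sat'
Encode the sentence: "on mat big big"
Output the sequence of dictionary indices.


Look up each word in the dictionary:
  'on' -> 1
  'mat' -> 3
  'big' -> 0
  'big' -> 0

Encoded: [1, 3, 0, 0]


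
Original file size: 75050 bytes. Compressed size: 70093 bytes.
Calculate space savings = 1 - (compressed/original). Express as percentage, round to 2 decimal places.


ratio = compressed/original = 70093/75050 = 0.933951
savings = 1 - ratio = 1 - 0.933951 = 0.066049
as a percentage: 0.066049 * 100 = 6.6%

Space savings = 1 - 70093/75050 = 6.6%


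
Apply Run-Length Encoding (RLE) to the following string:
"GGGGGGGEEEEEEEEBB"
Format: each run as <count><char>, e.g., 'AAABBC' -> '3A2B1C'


Scanning runs left to right:
  i=0: run of 'G' x 7 -> '7G'
  i=7: run of 'E' x 8 -> '8E'
  i=15: run of 'B' x 2 -> '2B'

RLE = 7G8E2B


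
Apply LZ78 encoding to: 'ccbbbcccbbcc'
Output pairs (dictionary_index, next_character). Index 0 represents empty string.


LZ78 encoding steps:
Dictionary: {0: ''}
Step 1: w='' (idx 0), next='c' -> output (0, 'c'), add 'c' as idx 1
Step 2: w='c' (idx 1), next='b' -> output (1, 'b'), add 'cb' as idx 2
Step 3: w='' (idx 0), next='b' -> output (0, 'b'), add 'b' as idx 3
Step 4: w='b' (idx 3), next='c' -> output (3, 'c'), add 'bc' as idx 4
Step 5: w='c' (idx 1), next='c' -> output (1, 'c'), add 'cc' as idx 5
Step 6: w='b' (idx 3), next='b' -> output (3, 'b'), add 'bb' as idx 6
Step 7: w='cc' (idx 5), end of input -> output (5, '')


Encoded: [(0, 'c'), (1, 'b'), (0, 'b'), (3, 'c'), (1, 'c'), (3, 'b'), (5, '')]


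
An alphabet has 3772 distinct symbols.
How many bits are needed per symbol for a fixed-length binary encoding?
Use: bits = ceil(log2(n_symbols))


log2(3772) = 11.8811
Bracket: 2^11 = 2048 < 3772 <= 2^12 = 4096
So ceil(log2(3772)) = 12

bits = ceil(log2(3772)) = ceil(11.8811) = 12 bits


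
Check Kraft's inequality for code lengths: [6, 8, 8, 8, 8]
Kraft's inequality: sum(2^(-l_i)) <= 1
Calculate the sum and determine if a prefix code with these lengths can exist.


Sum = 2^(-6) + 2^(-8) + 2^(-8) + 2^(-8) + 2^(-8)
    = 0.015625 + 0.00390625 + 0.00390625 + 0.00390625 + 0.00390625
    = 8/256 = 0.03125
Since 0.03125 <= 1, Kraft's inequality IS satisfied.
A prefix code with these lengths CAN exist.

Kraft sum = 0.03125. Satisfied.


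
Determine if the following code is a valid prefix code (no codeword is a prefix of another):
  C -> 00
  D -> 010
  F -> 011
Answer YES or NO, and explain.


Checking each pair (does one codeword prefix another?):
  C='00' vs D='010': no prefix
  C='00' vs F='011': no prefix
  D='010' vs C='00': no prefix
  D='010' vs F='011': no prefix
  F='011' vs C='00': no prefix
  F='011' vs D='010': no prefix
No violation found over all pairs.

YES -- this is a valid prefix code. No codeword is a prefix of any other codeword.


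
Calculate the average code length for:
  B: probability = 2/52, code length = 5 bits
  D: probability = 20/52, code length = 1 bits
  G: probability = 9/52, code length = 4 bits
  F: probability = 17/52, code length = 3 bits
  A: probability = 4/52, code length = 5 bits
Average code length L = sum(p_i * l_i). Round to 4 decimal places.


Weighted contributions p_i * l_i:
  B: (2/52) * 5 = 10/52
  D: (20/52) * 1 = 20/52
  G: (9/52) * 4 = 36/52
  F: (17/52) * 3 = 51/52
  A: (4/52) * 5 = 20/52
Sum = (10 + 20 + 36 + 51 + 20)/52 = 137/52

L = 137/52 = 2.6346 bits/symbol


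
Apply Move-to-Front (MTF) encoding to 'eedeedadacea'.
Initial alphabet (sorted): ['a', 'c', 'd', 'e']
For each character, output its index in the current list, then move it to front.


MTF encoding:
'e': index 3 in ['a', 'c', 'd', 'e'] -> ['e', 'a', 'c', 'd']
'e': index 0 in ['e', 'a', 'c', 'd'] -> ['e', 'a', 'c', 'd']
'd': index 3 in ['e', 'a', 'c', 'd'] -> ['d', 'e', 'a', 'c']
'e': index 1 in ['d', 'e', 'a', 'c'] -> ['e', 'd', 'a', 'c']
'e': index 0 in ['e', 'd', 'a', 'c'] -> ['e', 'd', 'a', 'c']
'd': index 1 in ['e', 'd', 'a', 'c'] -> ['d', 'e', 'a', 'c']
'a': index 2 in ['d', 'e', 'a', 'c'] -> ['a', 'd', 'e', 'c']
'd': index 1 in ['a', 'd', 'e', 'c'] -> ['d', 'a', 'e', 'c']
'a': index 1 in ['d', 'a', 'e', 'c'] -> ['a', 'd', 'e', 'c']
'c': index 3 in ['a', 'd', 'e', 'c'] -> ['c', 'a', 'd', 'e']
'e': index 3 in ['c', 'a', 'd', 'e'] -> ['e', 'c', 'a', 'd']
'a': index 2 in ['e', 'c', 'a', 'd'] -> ['a', 'e', 'c', 'd']


Output: [3, 0, 3, 1, 0, 1, 2, 1, 1, 3, 3, 2]


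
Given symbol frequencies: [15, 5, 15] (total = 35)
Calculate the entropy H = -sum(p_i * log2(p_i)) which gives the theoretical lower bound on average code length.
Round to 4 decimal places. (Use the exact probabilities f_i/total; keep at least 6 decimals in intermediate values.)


Per-symbol terms -p_i * log2(p_i) with p_i = f_i/35:
  p = 15/35 = 0.428571: log2(p) = -1.222392, -p*log2(p) = 0.523882
  p = 5/35 = 0.142857: log2(p) = -2.807355, -p*log2(p) = 0.401051
  p = 15/35 = 0.428571: log2(p) = -1.222392, -p*log2(p) = 0.523882
H = 0.523882 + 0.401051 + 0.523882 = 1.448815

H = 1.4488 bits/symbol


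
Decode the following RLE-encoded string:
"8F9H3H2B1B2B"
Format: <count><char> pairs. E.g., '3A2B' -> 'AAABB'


Expanding each <count><char> pair:
  8F -> 'FFFFFFFF'
  9H -> 'HHHHHHHHH'
  3H -> 'HHH'
  2B -> 'BB'
  1B -> 'B'
  2B -> 'BB'

Decoded = FFFFFFFFHHHHHHHHHHHHBBBBB


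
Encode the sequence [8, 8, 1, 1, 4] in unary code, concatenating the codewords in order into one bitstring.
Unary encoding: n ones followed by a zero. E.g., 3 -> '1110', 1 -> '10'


Encode each number as n ones followed by a terminating 0:
  8 -> 111111110 (9 bits)
  8 -> 111111110 (9 bits)
  1 -> 10 (2 bits)
  1 -> 10 (2 bits)
  4 -> 11110 (5 bits)
Total length = 9 + 9 + 2 + 2 + 5 = 27 bits.

Unary([8, 8, 1, 1, 4]) = 111111110111111110101011110 (27 bits)


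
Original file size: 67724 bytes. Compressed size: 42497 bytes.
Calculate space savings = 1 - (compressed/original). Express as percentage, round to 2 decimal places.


ratio = compressed/original = 42497/67724 = 0.627503
savings = 1 - ratio = 1 - 0.627503 = 0.372497
as a percentage: 0.372497 * 100 = 37.25%

Space savings = 1 - 42497/67724 = 37.25%


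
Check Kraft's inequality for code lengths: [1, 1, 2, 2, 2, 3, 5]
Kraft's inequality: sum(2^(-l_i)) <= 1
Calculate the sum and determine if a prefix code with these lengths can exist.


Sum = 2^(-1) + 2^(-1) + 2^(-2) + 2^(-2) + 2^(-2) + 2^(-3) + 2^(-5)
    = 0.5 + 0.5 + 0.25 + 0.25 + 0.25 + 0.125 + 0.03125
    = 61/32 = 1.90625
Since 1.90625 > 1, Kraft's inequality is NOT satisfied.
A prefix code with these lengths CANNOT exist.

Kraft sum = 1.90625. Not satisfied.


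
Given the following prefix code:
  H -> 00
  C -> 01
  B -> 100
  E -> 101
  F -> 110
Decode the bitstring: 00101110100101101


Decoding step by step:
Bits 00 -> H
Bits 101 -> E
Bits 110 -> F
Bits 100 -> B
Bits 101 -> E
Bits 101 -> E


Decoded message: HEFBEE


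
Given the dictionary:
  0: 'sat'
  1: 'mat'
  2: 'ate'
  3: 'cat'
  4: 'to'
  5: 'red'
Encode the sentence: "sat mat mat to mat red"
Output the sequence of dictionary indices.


Look up each word in the dictionary:
  'sat' -> 0
  'mat' -> 1
  'mat' -> 1
  'to' -> 4
  'mat' -> 1
  'red' -> 5

Encoded: [0, 1, 1, 4, 1, 5]


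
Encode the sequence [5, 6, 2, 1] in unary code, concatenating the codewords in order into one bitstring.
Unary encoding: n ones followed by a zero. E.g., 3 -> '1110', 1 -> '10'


Encode each number as n ones followed by a terminating 0:
  5 -> 111110 (6 bits)
  6 -> 1111110 (7 bits)
  2 -> 110 (3 bits)
  1 -> 10 (2 bits)
Total length = 6 + 7 + 3 + 2 = 18 bits.

Unary([5, 6, 2, 1]) = 111110111111011010 (18 bits)


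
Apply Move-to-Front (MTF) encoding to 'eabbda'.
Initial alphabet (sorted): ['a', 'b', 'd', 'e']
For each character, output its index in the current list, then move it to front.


MTF encoding:
'e': index 3 in ['a', 'b', 'd', 'e'] -> ['e', 'a', 'b', 'd']
'a': index 1 in ['e', 'a', 'b', 'd'] -> ['a', 'e', 'b', 'd']
'b': index 2 in ['a', 'e', 'b', 'd'] -> ['b', 'a', 'e', 'd']
'b': index 0 in ['b', 'a', 'e', 'd'] -> ['b', 'a', 'e', 'd']
'd': index 3 in ['b', 'a', 'e', 'd'] -> ['d', 'b', 'a', 'e']
'a': index 2 in ['d', 'b', 'a', 'e'] -> ['a', 'd', 'b', 'e']


Output: [3, 1, 2, 0, 3, 2]


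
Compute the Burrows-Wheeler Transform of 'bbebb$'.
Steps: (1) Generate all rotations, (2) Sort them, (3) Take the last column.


Rotations (sorted):
  0: $bbebb -> last char: b
  1: b$bbeb -> last char: b
  2: bb$bbe -> last char: e
  3: bbebb$ -> last char: $
  4: bebb$b -> last char: b
  5: ebb$bb -> last char: b


BWT = bbe$bb


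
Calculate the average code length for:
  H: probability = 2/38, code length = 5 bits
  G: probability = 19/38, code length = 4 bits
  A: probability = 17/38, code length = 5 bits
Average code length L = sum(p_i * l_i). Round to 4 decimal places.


Weighted contributions p_i * l_i:
  H: (2/38) * 5 = 10/38
  G: (19/38) * 4 = 76/38
  A: (17/38) * 5 = 85/38
Sum = (10 + 76 + 85)/38 = 171/38

L = 171/38 = 4.5000 bits/symbol


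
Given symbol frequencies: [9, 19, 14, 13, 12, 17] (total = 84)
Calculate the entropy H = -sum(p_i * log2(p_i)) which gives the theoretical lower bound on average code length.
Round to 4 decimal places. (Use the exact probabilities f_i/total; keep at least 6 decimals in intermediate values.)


Per-symbol terms -p_i * log2(p_i) with p_i = f_i/84:
  p = 9/84 = 0.107143: log2(p) = -3.222392, -p*log2(p) = 0.345256
  p = 19/84 = 0.226190: log2(p) = -2.144390, -p*log2(p) = 0.485041
  p = 14/84 = 0.166667: log2(p) = -2.584963, -p*log2(p) = 0.430827
  p = 13/84 = 0.154762: log2(p) = -2.691878, -p*log2(p) = 0.416600
  p = 12/84 = 0.142857: log2(p) = -2.807355, -p*log2(p) = 0.401051
  p = 17/84 = 0.202381: log2(p) = -2.304855, -p*log2(p) = 0.466459
H = 0.345256 + 0.485041 + 0.430827 + 0.416600 + 0.401051 + 0.466459 = 2.545234

H = 2.5452 bits/symbol


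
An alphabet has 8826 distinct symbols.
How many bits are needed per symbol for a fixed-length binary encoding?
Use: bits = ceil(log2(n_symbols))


log2(8826) = 13.1075
Bracket: 2^13 = 8192 < 8826 <= 2^14 = 16384
So ceil(log2(8826)) = 14

bits = ceil(log2(8826)) = ceil(13.1075) = 14 bits


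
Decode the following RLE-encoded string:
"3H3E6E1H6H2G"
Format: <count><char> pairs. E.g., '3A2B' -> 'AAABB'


Expanding each <count><char> pair:
  3H -> 'HHH'
  3E -> 'EEE'
  6E -> 'EEEEEE'
  1H -> 'H'
  6H -> 'HHHHHH'
  2G -> 'GG'

Decoded = HHHEEEEEEEEEHHHHHHHGG


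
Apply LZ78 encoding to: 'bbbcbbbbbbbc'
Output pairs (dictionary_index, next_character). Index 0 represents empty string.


LZ78 encoding steps:
Dictionary: {0: ''}
Step 1: w='' (idx 0), next='b' -> output (0, 'b'), add 'b' as idx 1
Step 2: w='b' (idx 1), next='b' -> output (1, 'b'), add 'bb' as idx 2
Step 3: w='' (idx 0), next='c' -> output (0, 'c'), add 'c' as idx 3
Step 4: w='bb' (idx 2), next='b' -> output (2, 'b'), add 'bbb' as idx 4
Step 5: w='bbb' (idx 4), next='b' -> output (4, 'b'), add 'bbbb' as idx 5
Step 6: w='c' (idx 3), end of input -> output (3, '')


Encoded: [(0, 'b'), (1, 'b'), (0, 'c'), (2, 'b'), (4, 'b'), (3, '')]


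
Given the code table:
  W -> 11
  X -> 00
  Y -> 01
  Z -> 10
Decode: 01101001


Decoding:
01 -> Y
10 -> Z
10 -> Z
01 -> Y


Result: YZZY


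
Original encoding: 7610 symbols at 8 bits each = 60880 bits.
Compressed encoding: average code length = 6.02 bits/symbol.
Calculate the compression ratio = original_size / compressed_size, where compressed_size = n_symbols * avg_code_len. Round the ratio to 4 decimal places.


original_size = n_symbols * orig_bits = 7610 * 8 = 60880 bits
compressed_size = n_symbols * avg_code_len = 7610 * 6.02 = 45812.2 bits
ratio = original_size / compressed_size = 60880 / 45812.2 = 1.3289

Compression ratio = 1.3289


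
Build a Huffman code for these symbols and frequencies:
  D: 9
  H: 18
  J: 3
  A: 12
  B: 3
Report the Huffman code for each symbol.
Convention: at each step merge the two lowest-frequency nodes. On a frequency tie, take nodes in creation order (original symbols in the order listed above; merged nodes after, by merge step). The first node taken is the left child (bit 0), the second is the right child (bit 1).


Huffman tree construction:
Step 1: Merge J(3) + B(3) = 6
Step 2: Merge (J+B)(6) + D(9) = 15
Step 3: Merge A(12) + ((J+B)+D)(15) = 27
Step 4: Merge H(18) + (A+((J+B)+D))(27) = 45
Read each symbol's code off the tree from the root (left child = 0, right child = 1).

Codes:
  D: 111 (length 3)
  H: 0 (length 1)
  J: 1100 (length 4)
  A: 10 (length 2)
  B: 1101 (length 4)
Average code length: 93/45 = 2.0667 bits/symbol


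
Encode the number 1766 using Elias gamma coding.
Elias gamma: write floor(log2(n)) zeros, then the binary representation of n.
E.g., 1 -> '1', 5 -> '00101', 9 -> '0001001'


num_bits = floor(log2(1766)) + 1 = 11
leading_zeros = num_bits - 1 = 10
binary(1766) = 11011100110

Elias gamma(1766) = '0000000000' + '11011100110' = 000000000011011100110 (21 bits)


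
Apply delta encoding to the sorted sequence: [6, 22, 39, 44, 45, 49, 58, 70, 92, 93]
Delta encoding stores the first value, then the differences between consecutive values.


First value: 6
Deltas:
  22 - 6 = 16
  39 - 22 = 17
  44 - 39 = 5
  45 - 44 = 1
  49 - 45 = 4
  58 - 49 = 9
  70 - 58 = 12
  92 - 70 = 22
  93 - 92 = 1


Delta encoded: [6, 16, 17, 5, 1, 4, 9, 12, 22, 1]


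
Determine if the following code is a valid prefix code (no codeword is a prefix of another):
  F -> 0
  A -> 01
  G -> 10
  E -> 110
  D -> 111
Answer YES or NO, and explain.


Checking each pair (does one codeword prefix another?):
  F='0' vs A='01': prefix -- VIOLATION

NO -- this is NOT a valid prefix code. F (0) is a prefix of A (01).


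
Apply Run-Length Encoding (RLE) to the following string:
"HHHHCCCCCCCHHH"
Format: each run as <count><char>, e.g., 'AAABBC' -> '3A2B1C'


Scanning runs left to right:
  i=0: run of 'H' x 4 -> '4H'
  i=4: run of 'C' x 7 -> '7C'
  i=11: run of 'H' x 3 -> '3H'

RLE = 4H7C3H


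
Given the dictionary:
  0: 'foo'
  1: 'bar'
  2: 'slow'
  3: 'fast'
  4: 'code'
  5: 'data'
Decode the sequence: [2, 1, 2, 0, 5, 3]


Look up each index in the dictionary:
  2 -> 'slow'
  1 -> 'bar'
  2 -> 'slow'
  0 -> 'foo'
  5 -> 'data'
  3 -> 'fast'

Decoded: "slow bar slow foo data fast"


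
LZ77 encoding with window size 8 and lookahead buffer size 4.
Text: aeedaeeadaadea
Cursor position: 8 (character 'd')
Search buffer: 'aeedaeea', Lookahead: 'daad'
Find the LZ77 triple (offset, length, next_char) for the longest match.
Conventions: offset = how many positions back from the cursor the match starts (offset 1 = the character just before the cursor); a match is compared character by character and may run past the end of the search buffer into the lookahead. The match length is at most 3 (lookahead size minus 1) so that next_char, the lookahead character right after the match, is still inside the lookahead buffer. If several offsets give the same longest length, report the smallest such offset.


Try each offset into the search buffer:
  offset=1 (pos 7, char 'a'): match length 0
  offset=2 (pos 6, char 'e'): match length 0
  offset=3 (pos 5, char 'e'): match length 0
  offset=4 (pos 4, char 'a'): match length 0
  offset=5 (pos 3, char 'd'): match length 2
  offset=6 (pos 2, char 'e'): match length 0
  offset=7 (pos 1, char 'e'): match length 0
  offset=8 (pos 0, char 'a'): match length 0
Longest match has length 2 at offset 5.
next_char = character at position 8 + 2 = 10 -> 'a'

Best match: offset=5, length=2 (matching 'da' starting at position 3)
LZ77 triple: (5, 2, 'a')


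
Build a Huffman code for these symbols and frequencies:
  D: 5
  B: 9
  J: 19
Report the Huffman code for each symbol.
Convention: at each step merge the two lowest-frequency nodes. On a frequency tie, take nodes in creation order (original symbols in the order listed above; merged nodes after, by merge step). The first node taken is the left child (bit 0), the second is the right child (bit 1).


Huffman tree construction:
Step 1: Merge D(5) + B(9) = 14
Step 2: Merge (D+B)(14) + J(19) = 33
Read each symbol's code off the tree from the root (left child = 0, right child = 1).

Codes:
  D: 00 (length 2)
  B: 01 (length 2)
  J: 1 (length 1)
Average code length: 47/33 = 1.4242 bits/symbol


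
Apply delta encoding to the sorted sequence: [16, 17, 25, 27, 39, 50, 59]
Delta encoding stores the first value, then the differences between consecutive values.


First value: 16
Deltas:
  17 - 16 = 1
  25 - 17 = 8
  27 - 25 = 2
  39 - 27 = 12
  50 - 39 = 11
  59 - 50 = 9


Delta encoded: [16, 1, 8, 2, 12, 11, 9]


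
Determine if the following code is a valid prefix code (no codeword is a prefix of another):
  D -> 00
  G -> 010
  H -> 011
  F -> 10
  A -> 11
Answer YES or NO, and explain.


Checking each pair (does one codeword prefix another?):
  D='00' vs G='010': no prefix
  D='00' vs H='011': no prefix
  D='00' vs F='10': no prefix
  D='00' vs A='11': no prefix
  G='010' vs D='00': no prefix
  G='010' vs H='011': no prefix
  G='010' vs F='10': no prefix
  G='010' vs A='11': no prefix
  H='011' vs D='00': no prefix
  H='011' vs G='010': no prefix
  H='011' vs F='10': no prefix
  H='011' vs A='11': no prefix
  F='10' vs D='00': no prefix
  F='10' vs G='010': no prefix
  F='10' vs H='011': no prefix
  F='10' vs A='11': no prefix
  A='11' vs D='00': no prefix
  A='11' vs G='010': no prefix
  A='11' vs H='011': no prefix
  A='11' vs F='10': no prefix
No violation found over all pairs.

YES -- this is a valid prefix code. No codeword is a prefix of any other codeword.


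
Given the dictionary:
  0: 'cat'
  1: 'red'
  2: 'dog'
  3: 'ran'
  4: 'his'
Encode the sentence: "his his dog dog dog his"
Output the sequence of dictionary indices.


Look up each word in the dictionary:
  'his' -> 4
  'his' -> 4
  'dog' -> 2
  'dog' -> 2
  'dog' -> 2
  'his' -> 4

Encoded: [4, 4, 2, 2, 2, 4]


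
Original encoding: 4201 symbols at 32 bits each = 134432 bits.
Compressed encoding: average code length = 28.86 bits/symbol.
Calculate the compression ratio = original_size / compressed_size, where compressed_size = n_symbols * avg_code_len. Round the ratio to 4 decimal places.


original_size = n_symbols * orig_bits = 4201 * 32 = 134432 bits
compressed_size = n_symbols * avg_code_len = 4201 * 28.86 = 121240.86 bits
ratio = original_size / compressed_size = 134432 / 121240.86 = 1.1088

Compression ratio = 1.1088


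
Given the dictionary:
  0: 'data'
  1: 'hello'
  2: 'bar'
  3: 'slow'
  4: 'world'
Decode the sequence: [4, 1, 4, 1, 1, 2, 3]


Look up each index in the dictionary:
  4 -> 'world'
  1 -> 'hello'
  4 -> 'world'
  1 -> 'hello'
  1 -> 'hello'
  2 -> 'bar'
  3 -> 'slow'

Decoded: "world hello world hello hello bar slow"


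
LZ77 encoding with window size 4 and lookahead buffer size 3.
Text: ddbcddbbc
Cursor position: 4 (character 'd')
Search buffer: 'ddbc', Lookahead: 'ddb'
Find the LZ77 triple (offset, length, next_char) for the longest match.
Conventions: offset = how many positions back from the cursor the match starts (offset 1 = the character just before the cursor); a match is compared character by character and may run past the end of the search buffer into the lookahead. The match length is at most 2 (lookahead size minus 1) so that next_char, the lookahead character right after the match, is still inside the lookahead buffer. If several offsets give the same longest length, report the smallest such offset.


Try each offset into the search buffer:
  offset=1 (pos 3, char 'c'): match length 0
  offset=2 (pos 2, char 'b'): match length 0
  offset=3 (pos 1, char 'd'): match length 1
  offset=4 (pos 0, char 'd'): match length 2
Longest match has length 2 at offset 4.
next_char = character at position 4 + 2 = 6 -> 'b'

Best match: offset=4, length=2 (matching 'dd' starting at position 0)
LZ77 triple: (4, 2, 'b')


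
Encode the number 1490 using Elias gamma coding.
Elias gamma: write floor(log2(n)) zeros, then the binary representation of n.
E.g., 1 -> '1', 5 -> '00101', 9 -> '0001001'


num_bits = floor(log2(1490)) + 1 = 11
leading_zeros = num_bits - 1 = 10
binary(1490) = 10111010010

Elias gamma(1490) = '0000000000' + '10111010010' = 000000000010111010010 (21 bits)


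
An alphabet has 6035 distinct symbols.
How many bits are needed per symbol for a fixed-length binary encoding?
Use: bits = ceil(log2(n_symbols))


log2(6035) = 12.5591
Bracket: 2^12 = 4096 < 6035 <= 2^13 = 8192
So ceil(log2(6035)) = 13

bits = ceil(log2(6035)) = ceil(12.5591) = 13 bits


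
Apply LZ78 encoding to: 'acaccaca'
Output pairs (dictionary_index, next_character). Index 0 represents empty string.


LZ78 encoding steps:
Dictionary: {0: ''}
Step 1: w='' (idx 0), next='a' -> output (0, 'a'), add 'a' as idx 1
Step 2: w='' (idx 0), next='c' -> output (0, 'c'), add 'c' as idx 2
Step 3: w='a' (idx 1), next='c' -> output (1, 'c'), add 'ac' as idx 3
Step 4: w='c' (idx 2), next='a' -> output (2, 'a'), add 'ca' as idx 4
Step 5: w='ca' (idx 4), end of input -> output (4, '')


Encoded: [(0, 'a'), (0, 'c'), (1, 'c'), (2, 'a'), (4, '')]


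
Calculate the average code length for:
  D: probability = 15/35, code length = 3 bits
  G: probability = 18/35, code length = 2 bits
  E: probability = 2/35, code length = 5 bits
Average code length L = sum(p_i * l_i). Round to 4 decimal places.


Weighted contributions p_i * l_i:
  D: (15/35) * 3 = 45/35
  G: (18/35) * 2 = 36/35
  E: (2/35) * 5 = 10/35
Sum = (45 + 36 + 10)/35 = 91/35

L = 91/35 = 2.6000 bits/symbol


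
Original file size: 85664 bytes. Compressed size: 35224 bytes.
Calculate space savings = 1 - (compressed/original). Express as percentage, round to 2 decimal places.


ratio = compressed/original = 35224/85664 = 0.411188
savings = 1 - ratio = 1 - 0.411188 = 0.588812
as a percentage: 0.588812 * 100 = 58.88%

Space savings = 1 - 35224/85664 = 58.88%


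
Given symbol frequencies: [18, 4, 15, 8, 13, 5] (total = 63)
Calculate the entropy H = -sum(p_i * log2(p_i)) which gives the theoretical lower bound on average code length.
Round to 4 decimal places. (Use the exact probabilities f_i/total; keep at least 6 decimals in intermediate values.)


Per-symbol terms -p_i * log2(p_i) with p_i = f_i/63:
  p = 18/63 = 0.285714: log2(p) = -1.807355, -p*log2(p) = 0.516387
  p = 4/63 = 0.063492: log2(p) = -3.977280, -p*log2(p) = 0.252526
  p = 15/63 = 0.238095: log2(p) = -2.070389, -p*log2(p) = 0.492950
  p = 8/63 = 0.126984: log2(p) = -2.977280, -p*log2(p) = 0.378067
  p = 13/63 = 0.206349: log2(p) = -2.276840, -p*log2(p) = 0.469824
  p = 5/63 = 0.079365: log2(p) = -3.655352, -p*log2(p) = 0.290107
H = 0.516387 + 0.252526 + 0.492950 + 0.378067 + 0.469824 + 0.290107 = 2.399861

H = 2.3999 bits/symbol


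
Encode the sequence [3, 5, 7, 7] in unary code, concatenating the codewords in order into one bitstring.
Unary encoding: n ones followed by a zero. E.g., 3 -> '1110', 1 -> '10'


Encode each number as n ones followed by a terminating 0:
  3 -> 1110 (4 bits)
  5 -> 111110 (6 bits)
  7 -> 11111110 (8 bits)
  7 -> 11111110 (8 bits)
Total length = 4 + 6 + 8 + 8 = 26 bits.

Unary([3, 5, 7, 7]) = 11101111101111111011111110 (26 bits)


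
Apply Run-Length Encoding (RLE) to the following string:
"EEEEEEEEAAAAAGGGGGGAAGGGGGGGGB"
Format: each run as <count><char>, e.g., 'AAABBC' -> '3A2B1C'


Scanning runs left to right:
  i=0: run of 'E' x 8 -> '8E'
  i=8: run of 'A' x 5 -> '5A'
  i=13: run of 'G' x 6 -> '6G'
  i=19: run of 'A' x 2 -> '2A'
  i=21: run of 'G' x 8 -> '8G'
  i=29: run of 'B' x 1 -> '1B'

RLE = 8E5A6G2A8G1B


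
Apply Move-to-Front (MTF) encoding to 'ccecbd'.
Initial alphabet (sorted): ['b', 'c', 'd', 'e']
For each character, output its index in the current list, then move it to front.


MTF encoding:
'c': index 1 in ['b', 'c', 'd', 'e'] -> ['c', 'b', 'd', 'e']
'c': index 0 in ['c', 'b', 'd', 'e'] -> ['c', 'b', 'd', 'e']
'e': index 3 in ['c', 'b', 'd', 'e'] -> ['e', 'c', 'b', 'd']
'c': index 1 in ['e', 'c', 'b', 'd'] -> ['c', 'e', 'b', 'd']
'b': index 2 in ['c', 'e', 'b', 'd'] -> ['b', 'c', 'e', 'd']
'd': index 3 in ['b', 'c', 'e', 'd'] -> ['d', 'b', 'c', 'e']


Output: [1, 0, 3, 1, 2, 3]


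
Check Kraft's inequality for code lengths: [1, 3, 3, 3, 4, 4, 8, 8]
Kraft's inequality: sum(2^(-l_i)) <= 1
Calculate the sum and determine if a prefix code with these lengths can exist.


Sum = 2^(-1) + 2^(-3) + 2^(-3) + 2^(-3) + 2^(-4) + 2^(-4) + 2^(-8) + 2^(-8)
    = 0.5 + 0.125 + 0.125 + 0.125 + 0.0625 + 0.0625 + 0.00390625 + 0.00390625
    = 258/256 = 1.0078125
Since 1.0078125 > 1, Kraft's inequality is NOT satisfied.
A prefix code with these lengths CANNOT exist.

Kraft sum = 1.0078125. Not satisfied.


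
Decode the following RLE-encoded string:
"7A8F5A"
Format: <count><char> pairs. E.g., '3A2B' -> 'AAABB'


Expanding each <count><char> pair:
  7A -> 'AAAAAAA'
  8F -> 'FFFFFFFF'
  5A -> 'AAAAA'

Decoded = AAAAAAAFFFFFFFFAAAAA


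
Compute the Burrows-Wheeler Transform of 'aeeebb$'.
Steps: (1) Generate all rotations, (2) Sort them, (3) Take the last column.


Rotations (sorted):
  0: $aeeebb -> last char: b
  1: aeeebb$ -> last char: $
  2: b$aeeeb -> last char: b
  3: bb$aeee -> last char: e
  4: ebb$aee -> last char: e
  5: eebb$ae -> last char: e
  6: eeebb$a -> last char: a


BWT = b$beeea


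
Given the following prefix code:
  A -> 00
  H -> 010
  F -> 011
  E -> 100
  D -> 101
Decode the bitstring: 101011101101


Decoding step by step:
Bits 101 -> D
Bits 011 -> F
Bits 101 -> D
Bits 101 -> D


Decoded message: DFDD


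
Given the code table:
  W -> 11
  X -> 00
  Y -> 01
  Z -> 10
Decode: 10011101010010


Decoding:
10 -> Z
01 -> Y
11 -> W
01 -> Y
01 -> Y
00 -> X
10 -> Z


Result: ZYWYYXZ


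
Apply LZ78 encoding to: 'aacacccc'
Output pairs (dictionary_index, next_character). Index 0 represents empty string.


LZ78 encoding steps:
Dictionary: {0: ''}
Step 1: w='' (idx 0), next='a' -> output (0, 'a'), add 'a' as idx 1
Step 2: w='a' (idx 1), next='c' -> output (1, 'c'), add 'ac' as idx 2
Step 3: w='ac' (idx 2), next='c' -> output (2, 'c'), add 'acc' as idx 3
Step 4: w='' (idx 0), next='c' -> output (0, 'c'), add 'c' as idx 4
Step 5: w='c' (idx 4), end of input -> output (4, '')


Encoded: [(0, 'a'), (1, 'c'), (2, 'c'), (0, 'c'), (4, '')]


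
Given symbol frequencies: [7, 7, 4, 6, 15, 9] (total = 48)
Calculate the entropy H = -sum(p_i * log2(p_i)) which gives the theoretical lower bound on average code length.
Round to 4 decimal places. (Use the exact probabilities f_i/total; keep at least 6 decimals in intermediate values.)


Per-symbol terms -p_i * log2(p_i) with p_i = f_i/48:
  p = 7/48 = 0.145833: log2(p) = -2.777608, -p*log2(p) = 0.405068
  p = 7/48 = 0.145833: log2(p) = -2.777608, -p*log2(p) = 0.405068
  p = 4/48 = 0.083333: log2(p) = -3.584963, -p*log2(p) = 0.298747
  p = 6/48 = 0.125000: log2(p) = -3.000000, -p*log2(p) = 0.375000
  p = 15/48 = 0.312500: log2(p) = -1.678072, -p*log2(p) = 0.524397
  p = 9/48 = 0.187500: log2(p) = -2.415037, -p*log2(p) = 0.452820
H = 0.405068 + 0.405068 + 0.298747 + 0.375000 + 0.524397 + 0.452820 = 2.461100

H = 2.4611 bits/symbol


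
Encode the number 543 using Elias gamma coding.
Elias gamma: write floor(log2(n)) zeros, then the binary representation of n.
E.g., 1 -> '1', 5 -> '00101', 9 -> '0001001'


num_bits = floor(log2(543)) + 1 = 10
leading_zeros = num_bits - 1 = 9
binary(543) = 1000011111

Elias gamma(543) = '000000000' + '1000011111' = 0000000001000011111 (19 bits)


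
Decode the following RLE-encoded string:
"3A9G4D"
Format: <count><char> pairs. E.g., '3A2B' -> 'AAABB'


Expanding each <count><char> pair:
  3A -> 'AAA'
  9G -> 'GGGGGGGGG'
  4D -> 'DDDD'

Decoded = AAAGGGGGGGGGDDDD


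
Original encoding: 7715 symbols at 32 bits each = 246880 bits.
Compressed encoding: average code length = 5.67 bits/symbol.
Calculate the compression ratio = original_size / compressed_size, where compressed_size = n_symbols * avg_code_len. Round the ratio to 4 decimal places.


original_size = n_symbols * orig_bits = 7715 * 32 = 246880 bits
compressed_size = n_symbols * avg_code_len = 7715 * 5.67 = 43744.05 bits
ratio = original_size / compressed_size = 246880 / 43744.05 = 5.6437

Compression ratio = 5.6437


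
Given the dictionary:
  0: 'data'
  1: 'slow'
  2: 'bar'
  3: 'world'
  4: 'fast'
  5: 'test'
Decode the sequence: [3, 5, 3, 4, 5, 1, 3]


Look up each index in the dictionary:
  3 -> 'world'
  5 -> 'test'
  3 -> 'world'
  4 -> 'fast'
  5 -> 'test'
  1 -> 'slow'
  3 -> 'world'

Decoded: "world test world fast test slow world"


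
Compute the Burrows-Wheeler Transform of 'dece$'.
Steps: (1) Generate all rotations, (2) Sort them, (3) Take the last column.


Rotations (sorted):
  0: $dece -> last char: e
  1: ce$de -> last char: e
  2: dece$ -> last char: $
  3: e$dec -> last char: c
  4: ece$d -> last char: d


BWT = ee$cd


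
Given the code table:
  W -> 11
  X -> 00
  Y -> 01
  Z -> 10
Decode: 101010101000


Decoding:
10 -> Z
10 -> Z
10 -> Z
10 -> Z
10 -> Z
00 -> X


Result: ZZZZZX


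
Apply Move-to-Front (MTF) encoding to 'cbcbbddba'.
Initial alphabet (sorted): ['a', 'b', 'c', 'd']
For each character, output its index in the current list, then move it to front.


MTF encoding:
'c': index 2 in ['a', 'b', 'c', 'd'] -> ['c', 'a', 'b', 'd']
'b': index 2 in ['c', 'a', 'b', 'd'] -> ['b', 'c', 'a', 'd']
'c': index 1 in ['b', 'c', 'a', 'd'] -> ['c', 'b', 'a', 'd']
'b': index 1 in ['c', 'b', 'a', 'd'] -> ['b', 'c', 'a', 'd']
'b': index 0 in ['b', 'c', 'a', 'd'] -> ['b', 'c', 'a', 'd']
'd': index 3 in ['b', 'c', 'a', 'd'] -> ['d', 'b', 'c', 'a']
'd': index 0 in ['d', 'b', 'c', 'a'] -> ['d', 'b', 'c', 'a']
'b': index 1 in ['d', 'b', 'c', 'a'] -> ['b', 'd', 'c', 'a']
'a': index 3 in ['b', 'd', 'c', 'a'] -> ['a', 'b', 'd', 'c']


Output: [2, 2, 1, 1, 0, 3, 0, 1, 3]


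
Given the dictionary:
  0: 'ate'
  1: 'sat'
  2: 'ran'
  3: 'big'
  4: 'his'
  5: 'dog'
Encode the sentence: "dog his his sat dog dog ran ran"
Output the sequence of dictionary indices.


Look up each word in the dictionary:
  'dog' -> 5
  'his' -> 4
  'his' -> 4
  'sat' -> 1
  'dog' -> 5
  'dog' -> 5
  'ran' -> 2
  'ran' -> 2

Encoded: [5, 4, 4, 1, 5, 5, 2, 2]


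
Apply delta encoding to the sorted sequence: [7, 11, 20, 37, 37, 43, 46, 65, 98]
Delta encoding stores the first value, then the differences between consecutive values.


First value: 7
Deltas:
  11 - 7 = 4
  20 - 11 = 9
  37 - 20 = 17
  37 - 37 = 0
  43 - 37 = 6
  46 - 43 = 3
  65 - 46 = 19
  98 - 65 = 33


Delta encoded: [7, 4, 9, 17, 0, 6, 3, 19, 33]


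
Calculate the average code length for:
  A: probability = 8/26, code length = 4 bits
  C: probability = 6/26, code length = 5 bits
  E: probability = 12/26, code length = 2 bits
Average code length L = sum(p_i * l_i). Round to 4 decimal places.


Weighted contributions p_i * l_i:
  A: (8/26) * 4 = 32/26
  C: (6/26) * 5 = 30/26
  E: (12/26) * 2 = 24/26
Sum = (32 + 30 + 24)/26 = 86/26

L = 86/26 = 3.3077 bits/symbol


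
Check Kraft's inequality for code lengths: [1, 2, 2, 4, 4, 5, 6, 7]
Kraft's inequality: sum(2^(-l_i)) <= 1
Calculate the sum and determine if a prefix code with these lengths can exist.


Sum = 2^(-1) + 2^(-2) + 2^(-2) + 2^(-4) + 2^(-4) + 2^(-5) + 2^(-6) + 2^(-7)
    = 0.5 + 0.25 + 0.25 + 0.0625 + 0.0625 + 0.03125 + 0.015625 + 0.0078125
    = 151/128 = 1.1796875
Since 1.1796875 > 1, Kraft's inequality is NOT satisfied.
A prefix code with these lengths CANNOT exist.

Kraft sum = 1.1796875. Not satisfied.


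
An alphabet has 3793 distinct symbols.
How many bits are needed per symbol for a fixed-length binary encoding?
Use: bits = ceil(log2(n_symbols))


log2(3793) = 11.8891
Bracket: 2^11 = 2048 < 3793 <= 2^12 = 4096
So ceil(log2(3793)) = 12

bits = ceil(log2(3793)) = ceil(11.8891) = 12 bits


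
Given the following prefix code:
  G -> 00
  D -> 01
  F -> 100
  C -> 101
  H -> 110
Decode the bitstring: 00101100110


Decoding step by step:
Bits 00 -> G
Bits 101 -> C
Bits 100 -> F
Bits 110 -> H


Decoded message: GCFH


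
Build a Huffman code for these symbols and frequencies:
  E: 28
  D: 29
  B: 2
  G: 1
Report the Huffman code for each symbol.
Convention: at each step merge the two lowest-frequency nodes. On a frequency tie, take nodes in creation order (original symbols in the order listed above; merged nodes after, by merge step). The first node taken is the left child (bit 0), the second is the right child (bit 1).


Huffman tree construction:
Step 1: Merge G(1) + B(2) = 3
Step 2: Merge (G+B)(3) + E(28) = 31
Step 3: Merge D(29) + ((G+B)+E)(31) = 60
Read each symbol's code off the tree from the root (left child = 0, right child = 1).

Codes:
  E: 11 (length 2)
  D: 0 (length 1)
  B: 101 (length 3)
  G: 100 (length 3)
Average code length: 94/60 = 1.5667 bits/symbol


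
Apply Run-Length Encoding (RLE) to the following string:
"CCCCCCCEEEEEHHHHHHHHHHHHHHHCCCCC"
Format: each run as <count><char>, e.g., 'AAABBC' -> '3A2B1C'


Scanning runs left to right:
  i=0: run of 'C' x 7 -> '7C'
  i=7: run of 'E' x 5 -> '5E'
  i=12: run of 'H' x 15 -> '15H'
  i=27: run of 'C' x 5 -> '5C'

RLE = 7C5E15H5C


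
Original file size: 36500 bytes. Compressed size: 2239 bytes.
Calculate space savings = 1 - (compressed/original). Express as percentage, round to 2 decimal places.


ratio = compressed/original = 2239/36500 = 0.061342
savings = 1 - ratio = 1 - 0.061342 = 0.938658
as a percentage: 0.938658 * 100 = 93.87%

Space savings = 1 - 2239/36500 = 93.87%


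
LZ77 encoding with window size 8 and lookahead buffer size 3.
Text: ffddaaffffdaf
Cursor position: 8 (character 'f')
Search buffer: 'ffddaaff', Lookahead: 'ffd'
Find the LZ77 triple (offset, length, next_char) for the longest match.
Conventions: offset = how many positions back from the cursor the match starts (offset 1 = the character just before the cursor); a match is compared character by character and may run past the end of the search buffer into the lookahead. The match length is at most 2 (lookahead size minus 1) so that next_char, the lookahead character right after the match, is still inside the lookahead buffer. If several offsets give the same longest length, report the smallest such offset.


Try each offset into the search buffer:
  offset=1 (pos 7, char 'f'): match length 2
  offset=2 (pos 6, char 'f'): match length 2
  offset=3 (pos 5, char 'a'): match length 0
  offset=4 (pos 4, char 'a'): match length 0
  offset=5 (pos 3, char 'd'): match length 0
  offset=6 (pos 2, char 'd'): match length 0
  offset=7 (pos 1, char 'f'): match length 1
  offset=8 (pos 0, char 'f'): match length 2
Longest match has length 2, found at offsets 1, 2, 8; take the smallest, offset 1.
next_char = character at position 8 + 2 = 10 -> 'd'

Best match: offset=1, length=2 (matching 'ff' starting at position 7)
LZ77 triple: (1, 2, 'd')


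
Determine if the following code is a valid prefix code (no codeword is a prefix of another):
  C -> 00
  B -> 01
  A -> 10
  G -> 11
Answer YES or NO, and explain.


Checking each pair (does one codeword prefix another?):
  C='00' vs B='01': no prefix
  C='00' vs A='10': no prefix
  C='00' vs G='11': no prefix
  B='01' vs C='00': no prefix
  B='01' vs A='10': no prefix
  B='01' vs G='11': no prefix
  A='10' vs C='00': no prefix
  A='10' vs B='01': no prefix
  A='10' vs G='11': no prefix
  G='11' vs C='00': no prefix
  G='11' vs B='01': no prefix
  G='11' vs A='10': no prefix
No violation found over all pairs.

YES -- this is a valid prefix code. No codeword is a prefix of any other codeword.


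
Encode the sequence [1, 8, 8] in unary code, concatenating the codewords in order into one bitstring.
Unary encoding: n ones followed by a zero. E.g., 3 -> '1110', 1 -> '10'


Encode each number as n ones followed by a terminating 0:
  1 -> 10 (2 bits)
  8 -> 111111110 (9 bits)
  8 -> 111111110 (9 bits)
Total length = 2 + 9 + 9 = 20 bits.

Unary([1, 8, 8]) = 10111111110111111110 (20 bits)


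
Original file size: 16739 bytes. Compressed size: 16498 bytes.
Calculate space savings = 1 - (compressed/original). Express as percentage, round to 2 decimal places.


ratio = compressed/original = 16498/16739 = 0.985602
savings = 1 - ratio = 1 - 0.985602 = 0.014398
as a percentage: 0.014398 * 100 = 1.44%

Space savings = 1 - 16498/16739 = 1.44%


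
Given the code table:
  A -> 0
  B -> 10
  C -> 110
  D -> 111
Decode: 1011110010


Decoding:
10 -> B
111 -> D
10 -> B
0 -> A
10 -> B


Result: BDBAB


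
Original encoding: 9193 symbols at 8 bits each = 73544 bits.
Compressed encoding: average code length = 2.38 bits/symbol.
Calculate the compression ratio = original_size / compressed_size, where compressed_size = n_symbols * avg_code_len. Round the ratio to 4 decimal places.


original_size = n_symbols * orig_bits = 9193 * 8 = 73544 bits
compressed_size = n_symbols * avg_code_len = 9193 * 2.38 = 21879.34 bits
ratio = original_size / compressed_size = 73544 / 21879.34 = 3.3613

Compression ratio = 3.3613


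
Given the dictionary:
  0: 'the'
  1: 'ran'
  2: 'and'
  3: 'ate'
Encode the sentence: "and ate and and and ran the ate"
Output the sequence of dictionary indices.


Look up each word in the dictionary:
  'and' -> 2
  'ate' -> 3
  'and' -> 2
  'and' -> 2
  'and' -> 2
  'ran' -> 1
  'the' -> 0
  'ate' -> 3

Encoded: [2, 3, 2, 2, 2, 1, 0, 3]


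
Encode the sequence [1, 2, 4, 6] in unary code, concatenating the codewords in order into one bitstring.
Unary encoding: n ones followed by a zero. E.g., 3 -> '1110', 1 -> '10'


Encode each number as n ones followed by a terminating 0:
  1 -> 10 (2 bits)
  2 -> 110 (3 bits)
  4 -> 11110 (5 bits)
  6 -> 1111110 (7 bits)
Total length = 2 + 3 + 5 + 7 = 17 bits.

Unary([1, 2, 4, 6]) = 10110111101111110 (17 bits)
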